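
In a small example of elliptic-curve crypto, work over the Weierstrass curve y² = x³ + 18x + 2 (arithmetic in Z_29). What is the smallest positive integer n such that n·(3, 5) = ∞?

9

2P: tangent at (3, 5): λ = (3·3² + 18)/(2·5) ≡ 16/10. 10⁻¹ ≡ 3 (mod 29) since 10·3 = 30 ≡ 1, so λ ≡ 16·3 ≡ 19.
  x = λ² - 3 - 3 = 361 - 6 ≡ 7; y = λ·(3 - 7) - 5 ≡ 6. → (7, 6)
3P: (7, 6) + (3, 5). λ = (5 - 6)/(3 - 7) ≡ 28/25 mod 29. 25⁻¹ ≡ 7 (mod 29) since 25·7 = 175 ≡ 1, so λ ≡ 22.
  x = λ² - 7 - 3 = 484 - 10 ≡ 10; y = λ·(7 - 10) - 6 ≡ 15. → (10, 15)
4P: (10, 15) + (3, 5). λ = (5 - 15)/(3 - 10) ≡ 19/22 mod 29. 22⁻¹ ≡ 4 (mod 29) since 22·4 = 88 ≡ 1, so λ ≡ 18.
  x = λ² - 10 - 3 = 324 - 13 ≡ 21; y = λ·(10 - 21) - 15 ≡ 19. → (21, 19)
5P: (21, 19) + (3, 5). λ = (5 - 19)/(3 - 21) ≡ 15/11 mod 29. 11⁻¹ ≡ 8 (mod 29), so λ ≡ 4.
  x = λ² - 21 - 3 = 16 - 24 ≡ 21; y = λ·(21 - 21) - 19 ≡ 10. → (21, 10)
6P: (21, 10) + (3, 5). λ = (5 - 10)/(3 - 21) ≡ 24/11 mod 29. 11⁻¹ ≡ 8 (mod 29) since 11·8 = 88 ≡ 1, so λ ≡ 18.
  x = λ² - 21 - 3 = 324 - 24 ≡ 10; y = λ·(21 - 10) - 10 ≡ 14. → (10, 14)
7P: (10, 14) + (3, 5). λ = (5 - 14)/(3 - 10) ≡ 20/22 mod 29. 22⁻¹ ≡ 4 (mod 29) since 22·4 = 88 ≡ 1, so λ ≡ 22.
  x = λ² - 10 - 3 = 484 - 13 ≡ 7; y = λ·(10 - 7) - 14 ≡ 23. → (7, 23)
8P: (7, 23) + (3, 5). λ = (5 - 23)/(3 - 7) ≡ 11/25 mod 29. 25⁻¹ ≡ 7 (mod 29), so λ ≡ 19.
  x = λ² - 7 - 3 = 361 - 10 ≡ 3; y = λ·(7 - 3) - 23 ≡ 24. → (3, 24)
9P: (3, 24) + (3, 5): same x and y₁ ≡ -y₂, so the sum is ∞.
9P = ∞, so the order is 9.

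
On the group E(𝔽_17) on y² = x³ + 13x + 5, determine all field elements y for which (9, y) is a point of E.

x³ + 13x + 5 = 851 ≡ 1 (mod 17).
Square roots of 1 mod 17: 1 and 16 (since 1² = 1 ≡ 1).

1, 16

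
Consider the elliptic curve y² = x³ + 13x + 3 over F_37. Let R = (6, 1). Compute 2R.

tangent at (6, 1): λ = (3·6² + 13)/(2·1) ≡ 10/2. 2⁻¹ ≡ 19 (mod 37), so λ ≡ 10·19 ≡ 5.
  x = λ² - 6 - 6 = 25 - 12 ≡ 13; y = λ·(6 - 13) - 1 ≡ 1. → (13, 1)

(13, 1)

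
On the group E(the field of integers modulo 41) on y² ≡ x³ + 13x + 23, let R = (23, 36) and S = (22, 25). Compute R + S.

(35, 37)

(23, 36) + (22, 25). λ = (25 - 36)/(22 - 23) ≡ 30/40 mod 41. 40⁻¹ ≡ 40 (mod 41), so λ ≡ 11.
  x = λ² - 23 - 22 = 121 - 45 ≡ 35; y = λ·(23 - 35) - 36 ≡ 37. → (35, 37)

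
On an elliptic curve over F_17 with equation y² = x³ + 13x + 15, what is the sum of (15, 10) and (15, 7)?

O

The two points share x = 15 and their y-coordinates satisfy 10 + 7 ≡ 0 (mod 17), so they are inverses. Their sum is O.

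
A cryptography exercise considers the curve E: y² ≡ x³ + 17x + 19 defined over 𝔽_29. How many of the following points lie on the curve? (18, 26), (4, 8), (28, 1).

(18, 26): 26² ≡ 9, rhs ≡ 9 → on.
(4, 8): 8² ≡ 6, rhs ≡ 6 → on.
(28, 1): 1² ≡ 1, rhs ≡ 1 → on.

3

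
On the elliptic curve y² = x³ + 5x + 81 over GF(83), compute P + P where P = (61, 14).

tangent at (61, 14): λ = (3·61² + 5)/(2·14) ≡ 46/28. 28⁻¹ ≡ 3 (mod 83), so λ ≡ 46·3 ≡ 55.
  x = λ² - 61 - 61 = 3025 - 122 ≡ 81; y = λ·(61 - 81) - 14 ≡ 48. → (81, 48)

(81, 48)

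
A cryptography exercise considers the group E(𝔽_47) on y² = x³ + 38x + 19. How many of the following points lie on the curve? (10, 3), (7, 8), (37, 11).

1

(10, 3): 3² ≡ 9, rhs ≡ 36 → off.
(7, 8): 8² ≡ 17, rhs ≡ 17 → on.
(37, 11): 11² ≡ 27, rhs ≡ 2 → off.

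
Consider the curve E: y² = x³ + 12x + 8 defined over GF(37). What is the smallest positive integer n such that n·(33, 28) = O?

5

2P: tangent at (33, 28): λ = (3·33² + 12)/(2·28) ≡ 23/19. 19⁻¹ ≡ 2 (mod 37) since 19·2 = 38 ≡ 1, so λ ≡ 23·2 ≡ 9.
  x = λ² - 33 - 33 = 81 - 66 ≡ 15; y = λ·(33 - 15) - 28 ≡ 23. → (15, 23)
3P: (15, 23) + (33, 28). λ = (28 - 23)/(33 - 15) ≡ 5/18 mod 37. 18⁻¹ ≡ 35 (mod 37) since 18·35 = 630 ≡ 1, so λ ≡ 27.
  x = λ² - 15 - 33 = 729 - 48 ≡ 15; y = λ·(15 - 15) - 23 ≡ 14. → (15, 14)
4P: (15, 14) + (33, 28). λ = (28 - 14)/(33 - 15) ≡ 14/18 mod 37. 18⁻¹ ≡ 35 (mod 37) since 18·35 = 630 ≡ 1, so λ ≡ 9.
  x = λ² - 15 - 33 = 81 - 48 ≡ 33; y = λ·(15 - 33) - 14 ≡ 9. → (33, 9)
5P: (33, 9) + (33, 28): same x and y₁ ≡ -y₂, so the sum is O.
5P = O, so the order is 5.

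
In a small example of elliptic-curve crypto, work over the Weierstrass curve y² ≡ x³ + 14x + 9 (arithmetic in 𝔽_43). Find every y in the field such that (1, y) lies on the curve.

x³ + 14x + 9 = 24 ≡ 24 (mod 43).
Square roots of 24 mod 43: 14 and 29 (since 14² = 196 ≡ 24).

14, 29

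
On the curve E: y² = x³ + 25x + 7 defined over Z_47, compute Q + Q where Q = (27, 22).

tangent at (27, 22): λ = (3·27² + 25)/(2·22) ≡ 3/44. 44⁻¹ ≡ 31 (mod 47), so λ ≡ 3·31 ≡ 46.
  x = λ² - 27 - 27 = 2116 - 54 ≡ 41; y = λ·(27 - 41) - 22 ≡ 39. → (41, 39)

(41, 39)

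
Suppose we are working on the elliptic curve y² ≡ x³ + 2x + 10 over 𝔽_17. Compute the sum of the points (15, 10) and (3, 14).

(1, 8)

(15, 10) + (3, 14). λ = (14 - 10)/(3 - 15) ≡ 4/5 mod 17. 5⁻¹ ≡ 7 (mod 17), so λ ≡ 11.
  x = λ² - 15 - 3 = 121 - 18 ≡ 1; y = λ·(15 - 1) - 10 ≡ 8. → (1, 8)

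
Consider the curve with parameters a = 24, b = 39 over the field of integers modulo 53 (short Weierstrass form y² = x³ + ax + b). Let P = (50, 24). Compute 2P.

(21, 30)

tangent at (50, 24): λ = (3·50² + 24)/(2·24) ≡ 51/48. 48⁻¹ ≡ 21 (mod 53), so λ ≡ 51·21 ≡ 11.
  x = λ² - 50 - 50 = 121 - 100 ≡ 21; y = λ·(50 - 21) - 24 ≡ 30. → (21, 30)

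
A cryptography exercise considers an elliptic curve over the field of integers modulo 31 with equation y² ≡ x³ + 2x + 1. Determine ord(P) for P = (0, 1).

12

2P: tangent at (0, 1): λ = (3·0² + 2)/(2·1) ≡ 2/2. 2⁻¹ ≡ 16 (mod 31), so λ ≡ 2·16 ≡ 1.
  x = λ² - 0 - 0 = 1 - 0 ≡ 1; y = λ·(0 - 1) - 1 ≡ 29. → (1, 29)
3P: (1, 29) + (0, 1). λ = (1 - 29)/(0 - 1) ≡ 3/30 mod 31. 30⁻¹ ≡ 30 (mod 31), so λ ≡ 28.
  x = λ² - 1 - 0 = 784 - 1 ≡ 8; y = λ·(1 - 8) - 29 ≡ 23. → (8, 23)
4P: (8, 23) + (0, 1). λ = (1 - 23)/(0 - 8) ≡ 9/23 mod 31. 23⁻¹ ≡ 27 (mod 31), so λ ≡ 26.
  x = λ² - 8 - 0 = 676 - 8 ≡ 17; y = λ·(8 - 17) - 23 ≡ 22. → (17, 22)
5P: (17, 22) + (0, 1). λ = (1 - 22)/(0 - 17) ≡ 10/14 mod 31. 14⁻¹ ≡ 20 (mod 31) since 14·20 = 280 ≡ 1, so λ ≡ 14.
  x = λ² - 17 - 0 = 196 - 17 ≡ 24; y = λ·(17 - 24) - 22 ≡ 4. → (24, 4)
6P: (24, 4) + (0, 1). λ = (1 - 4)/(0 - 24) ≡ 28/7 mod 31. 7⁻¹ ≡ 9 (mod 31), so λ ≡ 4.
  x = λ² - 24 - 0 = 16 - 24 ≡ 23; y = λ·(24 - 23) - 4 ≡ 0. → (23, 0)
7P: (23, 0) + (0, 1). λ = (1 - 0)/(0 - 23) ≡ 1/8 mod 31. 8⁻¹ ≡ 4 (mod 31), so λ ≡ 4.
  x = λ² - 23 - 0 = 16 - 23 ≡ 24; y = λ·(23 - 24) - 0 ≡ 27. → (24, 27)
8P: (24, 27) + (0, 1). λ = (1 - 27)/(0 - 24) ≡ 5/7 mod 31. 7⁻¹ ≡ 9 (mod 31) since 7·9 = 63 ≡ 1, so λ ≡ 14.
  x = λ² - 24 - 0 = 196 - 24 ≡ 17; y = λ·(24 - 17) - 27 ≡ 9. → (17, 9)
9P: (17, 9) + (0, 1). λ = (1 - 9)/(0 - 17) ≡ 23/14 mod 31. 14⁻¹ ≡ 20 (mod 31) since 14·20 = 280 ≡ 1, so λ ≡ 26.
  x = λ² - 17 - 0 = 676 - 17 ≡ 8; y = λ·(17 - 8) - 9 ≡ 8. → (8, 8)
10P: (8, 8) + (0, 1). λ = (1 - 8)/(0 - 8) ≡ 24/23 mod 31. 23⁻¹ ≡ 27 (mod 31) since 23·27 = 621 ≡ 1, so λ ≡ 28.
  x = λ² - 8 - 0 = 784 - 8 ≡ 1; y = λ·(8 - 1) - 8 ≡ 2. → (1, 2)
11P: (1, 2) + (0, 1). λ = (1 - 2)/(0 - 1) ≡ 30/30 mod 31. 30⁻¹ ≡ 30 (mod 31) since 30·30 = 900 ≡ 1, so λ ≡ 1.
  x = λ² - 1 - 0 = 1 - 1 ≡ 0; y = λ·(1 - 0) - 2 ≡ 30. → (0, 30)
12P: (0, 30) + (0, 1): same x and y₁ ≡ -y₂, so the sum is the point at infinity.
12P = the point at infinity, so the order is 12.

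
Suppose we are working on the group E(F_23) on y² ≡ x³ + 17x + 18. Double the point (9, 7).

tangent at (9, 7): λ = (3·9² + 17)/(2·7) ≡ 7/14. 14⁻¹ ≡ 5 (mod 23), so λ ≡ 7·5 ≡ 12.
  x = λ² - 9 - 9 = 144 - 18 ≡ 11; y = λ·(9 - 11) - 7 ≡ 15. → (11, 15)

(11, 15)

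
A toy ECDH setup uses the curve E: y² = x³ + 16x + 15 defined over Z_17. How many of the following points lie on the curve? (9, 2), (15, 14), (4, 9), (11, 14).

3

(9, 2): 2² ≡ 4, rhs ≡ 4 → on.
(15, 14): 14² ≡ 9, rhs ≡ 9 → on.
(4, 9): 9² ≡ 13, rhs ≡ 7 → off.
(11, 14): 14² ≡ 9, rhs ≡ 9 → on.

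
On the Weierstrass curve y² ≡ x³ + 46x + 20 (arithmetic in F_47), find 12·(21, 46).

(7, 36)

Write Q = (21, 46).
Repeated addition: build up to 12Q.
2Q: tangent at (21, 46): λ = (3·21² + 46)/(2·46) ≡ 6/45. 45⁻¹ ≡ 23 (mod 47), so λ ≡ 6·23 ≡ 44.
  x = λ² - 21 - 21 = 1936 - 42 ≡ 14; y = λ·(21 - 14) - 46 ≡ 27. → (14, 27)
3Q: (14, 27) + (21, 46). λ = (46 - 27)/(21 - 14) ≡ 19/7 mod 47. 7⁻¹ ≡ 27 (mod 47), so λ ≡ 43.
  x = λ² - 14 - 21 = 1849 - 35 ≡ 28; y = λ·(14 - 28) - 27 ≡ 29. → (28, 29)
4Q: (28, 29) + (21, 46). λ = (46 - 29)/(21 - 28) ≡ 17/40 mod 47. 40⁻¹ ≡ 20 (mod 47), so λ ≡ 11.
  x = λ² - 28 - 21 = 121 - 49 ≡ 25; y = λ·(28 - 25) - 29 ≡ 4. → (25, 4)
5Q: (25, 4) + (21, 46). λ = (46 - 4)/(21 - 25) ≡ 42/43 mod 47. 43⁻¹ ≡ 35 (mod 47) since 43·35 = 1505 ≡ 1, so λ ≡ 13.
  x = λ² - 25 - 21 = 169 - 46 ≡ 29; y = λ·(25 - 29) - 4 ≡ 38. → (29, 38)
6Q: (29, 38) + (21, 46). λ = (46 - 38)/(21 - 29) ≡ 8/39 mod 47. 39⁻¹ ≡ 41 (mod 47) since 39·41 = 1599 ≡ 1, so λ ≡ 46.
  x = λ² - 29 - 21 = 2116 - 50 ≡ 45; y = λ·(29 - 45) - 38 ≡ 25. → (45, 25)
7Q: (45, 25) + (21, 46). λ = (46 - 25)/(21 - 45) ≡ 21/23 mod 47. 23⁻¹ ≡ 45 (mod 47) since 23·45 = 1035 ≡ 1, so λ ≡ 5.
  x = λ² - 45 - 21 = 25 - 66 ≡ 6; y = λ·(45 - 6) - 25 ≡ 29. → (6, 29)
8Q: (6, 29) + (21, 46). λ = (46 - 29)/(21 - 6) ≡ 17/15 mod 47. 15⁻¹ ≡ 22 (mod 47), so λ ≡ 45.
  x = λ² - 6 - 21 = 2025 - 27 ≡ 24; y = λ·(6 - 24) - 29 ≡ 7. → (24, 7)
9Q: (24, 7) + (21, 46). λ = (46 - 7)/(21 - 24) ≡ 39/44 mod 47. 44⁻¹ ≡ 31 (mod 47), so λ ≡ 34.
  x = λ² - 24 - 21 = 1156 - 45 ≡ 30; y = λ·(24 - 30) - 7 ≡ 24. → (30, 24)
10Q: (30, 24) + (21, 46). λ = (46 - 24)/(21 - 30) ≡ 22/38 mod 47. 38⁻¹ ≡ 26 (mod 47), so λ ≡ 8.
  x = λ² - 30 - 21 = 64 - 51 ≡ 13; y = λ·(30 - 13) - 24 ≡ 18. → (13, 18)
11Q: (13, 18) + (21, 46). λ = (46 - 18)/(21 - 13) ≡ 28/8 mod 47. 8⁻¹ ≡ 6 (mod 47), so λ ≡ 27.
  x = λ² - 13 - 21 = 729 - 34 ≡ 37; y = λ·(13 - 37) - 18 ≡ 39. → (37, 39)
12Q: (37, 39) + (21, 46). λ = (46 - 39)/(21 - 37) ≡ 7/31 mod 47. 31⁻¹ ≡ 44 (mod 47), so λ ≡ 26.
  x = λ² - 37 - 21 = 676 - 58 ≡ 7; y = λ·(37 - 7) - 39 ≡ 36. → (7, 36)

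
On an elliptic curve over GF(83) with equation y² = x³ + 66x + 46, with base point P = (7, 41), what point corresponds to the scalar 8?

(28, 78)

Double-and-add on 8 = (1000)₂. Start with P = (7, 41) for the leading 1-bit.
double: tangent at (7, 41): λ = (3·7² + 66)/(2·41) ≡ 47/82. 82⁻¹ ≡ 82 (mod 83), so λ ≡ 47·82 ≡ 36.
  x = λ² - 7 - 7 = 1296 - 14 ≡ 37; y = λ·(7 - 37) - 41 ≡ 41. → (37, 41)
double: tangent at (37, 41): λ = (3·37² + 66)/(2·41) ≡ 23/82. 82⁻¹ ≡ 82 (mod 83), so λ ≡ 23·82 ≡ 60.
  x = λ² - 37 - 37 = 3600 - 74 ≡ 40; y = λ·(37 - 40) - 41 ≡ 28. → (40, 28)
double: tangent at (40, 28): λ = (3·40² + 66)/(2·28) ≡ 52/56. 56⁻¹ ≡ 43 (mod 83) since 56·43 = 2408 ≡ 1, so λ ≡ 52·43 ≡ 78.
  x = λ² - 40 - 40 = 6084 - 80 ≡ 28; y = λ·(40 - 28) - 28 ≡ 78. → (28, 78)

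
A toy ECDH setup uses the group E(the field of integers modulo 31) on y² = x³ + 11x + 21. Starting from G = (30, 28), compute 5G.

Repeated addition: build up to 5G.
2G: tangent at (30, 28): λ = (3·30² + 11)/(2·28) ≡ 14/25. 25⁻¹ ≡ 5 (mod 31), so λ ≡ 14·5 ≡ 8.
  x = λ² - 30 - 30 = 64 - 60 ≡ 4; y = λ·(30 - 4) - 28 ≡ 25. → (4, 25)
3G: (4, 25) + (30, 28). λ = (28 - 25)/(30 - 4) ≡ 3/26 mod 31. 26⁻¹ ≡ 6 (mod 31) since 26·6 = 156 ≡ 1, so λ ≡ 18.
  x = λ² - 4 - 30 = 324 - 34 ≡ 11; y = λ·(4 - 11) - 25 ≡ 4. → (11, 4)
4G: (11, 4) + (30, 28). λ = (28 - 4)/(30 - 11) ≡ 24/19 mod 31. 19⁻¹ ≡ 18 (mod 31), so λ ≡ 29.
  x = λ² - 11 - 30 = 841 - 41 ≡ 25; y = λ·(11 - 25) - 4 ≡ 24. → (25, 24)
5G: (25, 24) + (30, 28). λ = (28 - 24)/(30 - 25) ≡ 4/5 mod 31. 5⁻¹ ≡ 25 (mod 31), so λ ≡ 7.
  x = λ² - 25 - 30 = 49 - 55 ≡ 25; y = λ·(25 - 25) - 24 ≡ 7. → (25, 7)

(25, 7)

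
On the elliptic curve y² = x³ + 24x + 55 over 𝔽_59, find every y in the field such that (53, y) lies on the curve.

7, 52

x³ + 24x + 55 = 150204 ≡ 49 (mod 59).
Square roots of 49 mod 59: 7 and 52 (since 7² = 49 ≡ 49).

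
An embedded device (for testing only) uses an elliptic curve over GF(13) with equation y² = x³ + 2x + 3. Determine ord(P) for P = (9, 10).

9

2P: tangent at (9, 10): λ = (3·9² + 2)/(2·10) ≡ 11/7. 7⁻¹ ≡ 2 (mod 13), so λ ≡ 11·2 ≡ 9.
  x = λ² - 9 - 9 = 81 - 18 ≡ 11; y = λ·(9 - 11) - 10 ≡ 11. → (11, 11)
3P: (11, 11) + (9, 10). λ = (10 - 11)/(9 - 11) ≡ 12/11 mod 13. 11⁻¹ ≡ 6 (mod 13) since 11·6 = 66 ≡ 1, so λ ≡ 7.
  x = λ² - 11 - 9 = 49 - 20 ≡ 3; y = λ·(11 - 3) - 11 ≡ 6. → (3, 6)
4P: (3, 6) + (9, 10). λ = (10 - 6)/(9 - 3) ≡ 4/6 mod 13. 6⁻¹ ≡ 11 (mod 13), so λ ≡ 5.
  x = λ² - 3 - 9 = 25 - 12 ≡ 0; y = λ·(3 - 0) - 6 ≡ 9. → (0, 9)
5P: (0, 9) + (9, 10). λ = (10 - 9)/(9 - 0) ≡ 1/9 mod 13. 9⁻¹ ≡ 3 (mod 13), so λ ≡ 3.
  x = λ² - 0 - 9 = 9 - 9 ≡ 0; y = λ·(0 - 0) - 9 ≡ 4. → (0, 4)
6P: (0, 4) + (9, 10). λ = (10 - 4)/(9 - 0) ≡ 6/9 mod 13. 9⁻¹ ≡ 3 (mod 13) since 9·3 = 27 ≡ 1, so λ ≡ 5.
  x = λ² - 0 - 9 = 25 - 9 ≡ 3; y = λ·(0 - 3) - 4 ≡ 7. → (3, 7)
7P: (3, 7) + (9, 10). λ = (10 - 7)/(9 - 3) ≡ 3/6 mod 13. 6⁻¹ ≡ 11 (mod 13) since 6·11 = 66 ≡ 1, so λ ≡ 7.
  x = λ² - 3 - 9 = 49 - 12 ≡ 11; y = λ·(3 - 11) - 7 ≡ 2. → (11, 2)
8P: (11, 2) + (9, 10). λ = (10 - 2)/(9 - 11) ≡ 8/11 mod 13. 11⁻¹ ≡ 6 (mod 13), so λ ≡ 9.
  x = λ² - 11 - 9 = 81 - 20 ≡ 9; y = λ·(11 - 9) - 2 ≡ 3. → (9, 3)
9P: (9, 3) + (9, 10): same x and y₁ ≡ -y₂, so the sum is O.
9P = O, so the order is 9.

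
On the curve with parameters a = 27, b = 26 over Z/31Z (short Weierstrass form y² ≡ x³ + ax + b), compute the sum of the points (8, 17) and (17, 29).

(25, 12)

(8, 17) + (17, 29). λ = (29 - 17)/(17 - 8) ≡ 12/9 mod 31. 9⁻¹ ≡ 7 (mod 31), so λ ≡ 22.
  x = λ² - 8 - 17 = 484 - 25 ≡ 25; y = λ·(8 - 25) - 17 ≡ 12. → (25, 12)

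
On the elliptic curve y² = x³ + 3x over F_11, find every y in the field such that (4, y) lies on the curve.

x³ + 3x + 0 = 76 ≡ 10 (mod 11).
10 is a non-residue mod 11; no y exists.

none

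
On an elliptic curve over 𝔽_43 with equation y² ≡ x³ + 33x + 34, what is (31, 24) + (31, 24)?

(30, 26)

tangent at (31, 24): λ = (3·31² + 33)/(2·24) ≡ 35/5. 5⁻¹ ≡ 26 (mod 43) since 5·26 = 130 ≡ 1, so λ ≡ 35·26 ≡ 7.
  x = λ² - 31 - 31 = 49 - 62 ≡ 30; y = λ·(31 - 30) - 24 ≡ 26. → (30, 26)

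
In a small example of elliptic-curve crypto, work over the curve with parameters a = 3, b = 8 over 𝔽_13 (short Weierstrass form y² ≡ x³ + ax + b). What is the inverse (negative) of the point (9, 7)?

-(9, 7) = (9, -7 mod 13) = (9, 6).

(9, 6)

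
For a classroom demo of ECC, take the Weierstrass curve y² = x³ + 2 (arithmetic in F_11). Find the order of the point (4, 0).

2P: (4, 0) + (4, 0): same x and y₁ ≡ -y₂, so the sum is 𝒪.
2P = 𝒪, so the order is 2.

2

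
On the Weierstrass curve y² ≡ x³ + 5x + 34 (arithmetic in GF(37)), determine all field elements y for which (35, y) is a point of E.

4, 33

x³ + 5x + 34 = 43084 ≡ 16 (mod 37).
Square roots of 16 mod 37: 4 and 33 (since 4² = 16 ≡ 16).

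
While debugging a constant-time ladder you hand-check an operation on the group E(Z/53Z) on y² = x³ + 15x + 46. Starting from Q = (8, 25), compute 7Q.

Repeated addition: build up to 7Q.
2Q: tangent at (8, 25): λ = (3·8² + 15)/(2·25) ≡ 48/50. 50⁻¹ ≡ 35 (mod 53), so λ ≡ 48·35 ≡ 37.
  x = λ² - 8 - 8 = 1369 - 16 ≡ 28; y = λ·(8 - 28) - 25 ≡ 30. → (28, 30)
3Q: (28, 30) + (8, 25). λ = (25 - 30)/(8 - 28) ≡ 48/33 mod 53. 33⁻¹ ≡ 45 (mod 53) since 33·45 = 1485 ≡ 1, so λ ≡ 40.
  x = λ² - 28 - 8 = 1600 - 36 ≡ 27; y = λ·(28 - 27) - 30 ≡ 10. → (27, 10)
4Q: (27, 10) + (8, 25). λ = (25 - 10)/(8 - 27) ≡ 15/34 mod 53. 34⁻¹ ≡ 39 (mod 53), so λ ≡ 2.
  x = λ² - 27 - 8 = 4 - 35 ≡ 22; y = λ·(27 - 22) - 10 ≡ 0. → (22, 0)
5Q: (22, 0) + (8, 25). λ = (25 - 0)/(8 - 22) ≡ 25/39 mod 53. 39⁻¹ ≡ 34 (mod 53), so λ ≡ 2.
  x = λ² - 22 - 8 = 4 - 30 ≡ 27; y = λ·(22 - 27) - 0 ≡ 43. → (27, 43)
6Q: (27, 43) + (8, 25). λ = (25 - 43)/(8 - 27) ≡ 35/34 mod 53. 34⁻¹ ≡ 39 (mod 53), so λ ≡ 40.
  x = λ² - 27 - 8 = 1600 - 35 ≡ 28; y = λ·(27 - 28) - 43 ≡ 23. → (28, 23)
7Q: (28, 23) + (8, 25). λ = (25 - 23)/(8 - 28) ≡ 2/33 mod 53. 33⁻¹ ≡ 45 (mod 53), so λ ≡ 37.
  x = λ² - 28 - 8 = 1369 - 36 ≡ 8; y = λ·(28 - 8) - 23 ≡ 28. → (8, 28)

(8, 28)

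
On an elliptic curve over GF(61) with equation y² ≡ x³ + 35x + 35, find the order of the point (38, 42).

2P: tangent at (38, 42): λ = (3·38² + 35)/(2·42) ≡ 36/23. 23⁻¹ ≡ 8 (mod 61), so λ ≡ 36·8 ≡ 44.
  x = λ² - 38 - 38 = 1936 - 76 ≡ 30; y = λ·(38 - 30) - 42 ≡ 5. → (30, 5)
3P: (30, 5) + (38, 42). λ = (42 - 5)/(38 - 30) ≡ 37/8 mod 61. 8⁻¹ ≡ 23 (mod 61), so λ ≡ 58.
  x = λ² - 30 - 38 = 3364 - 68 ≡ 2; y = λ·(30 - 2) - 5 ≡ 33. → (2, 33)
4P: (2, 33) + (38, 42). λ = (42 - 33)/(38 - 2) ≡ 9/36 mod 61. 36⁻¹ ≡ 39 (mod 61) since 36·39 = 1404 ≡ 1, so λ ≡ 46.
  x = λ² - 2 - 38 = 2116 - 40 ≡ 2; y = λ·(2 - 2) - 33 ≡ 28. → (2, 28)
5P: (2, 28) + (38, 42). λ = (42 - 28)/(38 - 2) ≡ 14/36 mod 61. 36⁻¹ ≡ 39 (mod 61) since 36·39 = 1404 ≡ 1, so λ ≡ 58.
  x = λ² - 2 - 38 = 3364 - 40 ≡ 30; y = λ·(2 - 30) - 28 ≡ 56. → (30, 56)
6P: (30, 56) + (38, 42). λ = (42 - 56)/(38 - 30) ≡ 47/8 mod 61. 8⁻¹ ≡ 23 (mod 61) since 8·23 = 184 ≡ 1, so λ ≡ 44.
  x = λ² - 30 - 38 = 1936 - 68 ≡ 38; y = λ·(30 - 38) - 56 ≡ 19. → (38, 19)
7P: (38, 19) + (38, 42): same x and y₁ ≡ -y₂, so the sum is 𝒪.
7P = 𝒪, so the order is 7.

7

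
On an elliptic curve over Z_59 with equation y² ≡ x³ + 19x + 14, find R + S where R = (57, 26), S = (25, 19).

(58, 42)

(57, 26) + (25, 19). λ = (19 - 26)/(25 - 57) ≡ 52/27 mod 59. 27⁻¹ ≡ 35 (mod 59), so λ ≡ 50.
  x = λ² - 57 - 25 = 2500 - 82 ≡ 58; y = λ·(57 - 58) - 26 ≡ 42. → (58, 42)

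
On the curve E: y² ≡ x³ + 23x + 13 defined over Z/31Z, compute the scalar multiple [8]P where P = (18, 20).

Repeated addition: build up to 8P.
2P: tangent at (18, 20): λ = (3·18² + 23)/(2·20) ≡ 3/9. 9⁻¹ ≡ 7 (mod 31), so λ ≡ 3·7 ≡ 21.
  x = λ² - 18 - 18 = 441 - 36 ≡ 2; y = λ·(18 - 2) - 20 ≡ 6. → (2, 6)
3P: (2, 6) + (18, 20). λ = (20 - 6)/(18 - 2) ≡ 14/16 mod 31. 16⁻¹ ≡ 2 (mod 31) since 16·2 = 32 ≡ 1, so λ ≡ 28.
  x = λ² - 2 - 18 = 784 - 20 ≡ 20; y = λ·(2 - 20) - 6 ≡ 17. → (20, 17)
4P: (20, 17) + (18, 20). λ = (20 - 17)/(18 - 20) ≡ 3/29 mod 31. 29⁻¹ ≡ 15 (mod 31), so λ ≡ 14.
  x = λ² - 20 - 18 = 196 - 38 ≡ 3; y = λ·(20 - 3) - 17 ≡ 4. → (3, 4)
5P: (3, 4) + (18, 20). λ = (20 - 4)/(18 - 3) ≡ 16/15 mod 31. 15⁻¹ ≡ 29 (mod 31) since 15·29 = 435 ≡ 1, so λ ≡ 30.
  x = λ² - 3 - 18 = 900 - 21 ≡ 11; y = λ·(3 - 11) - 4 ≡ 4. → (11, 4)
6P: (11, 4) + (18, 20). λ = (20 - 4)/(18 - 11) ≡ 16/7 mod 31. 7⁻¹ ≡ 9 (mod 31), so λ ≡ 20.
  x = λ² - 11 - 18 = 400 - 29 ≡ 30; y = λ·(11 - 30) - 4 ≡ 19. → (30, 19)
7P: (30, 19) + (18, 20). λ = (20 - 19)/(18 - 30) ≡ 1/19 mod 31. 19⁻¹ ≡ 18 (mod 31), so λ ≡ 18.
  x = λ² - 30 - 18 = 324 - 48 ≡ 28; y = λ·(30 - 28) - 19 ≡ 17. → (28, 17)
8P: (28, 17) + (18, 20). λ = (20 - 17)/(18 - 28) ≡ 3/21 mod 31. 21⁻¹ ≡ 3 (mod 31), so λ ≡ 9.
  x = λ² - 28 - 18 = 81 - 46 ≡ 4; y = λ·(28 - 4) - 17 ≡ 13. → (4, 13)

(4, 13)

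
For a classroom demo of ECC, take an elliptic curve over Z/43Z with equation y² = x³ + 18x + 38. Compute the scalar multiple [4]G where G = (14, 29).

(37, 31)

Double-and-add on 4 = (100)₂. Start with G = (14, 29) for the leading 1-bit.
double: tangent at (14, 29): λ = (3·14² + 18)/(2·29) ≡ 4/15. 15⁻¹ ≡ 23 (mod 43) since 15·23 = 345 ≡ 1, so λ ≡ 4·23 ≡ 6.
  x = λ² - 14 - 14 = 36 - 28 ≡ 8; y = λ·(14 - 8) - 29 ≡ 7. → (8, 7)
double: tangent at (8, 7): λ = (3·8² + 18)/(2·7) ≡ 38/14. 14⁻¹ ≡ 40 (mod 43) since 14·40 = 560 ≡ 1, so λ ≡ 38·40 ≡ 15.
  x = λ² - 8 - 8 = 225 - 16 ≡ 37; y = λ·(8 - 37) - 7 ≡ 31. → (37, 31)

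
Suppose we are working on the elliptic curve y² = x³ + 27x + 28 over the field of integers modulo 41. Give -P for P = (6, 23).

-(6, 23) = (6, -23 mod 41) = (6, 18).

(6, 18)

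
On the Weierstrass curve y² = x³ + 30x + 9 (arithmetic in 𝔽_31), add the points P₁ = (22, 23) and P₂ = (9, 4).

(22, 23) + (9, 4). λ = (4 - 23)/(9 - 22) ≡ 12/18 mod 31. 18⁻¹ ≡ 19 (mod 31) since 18·19 = 342 ≡ 1, so λ ≡ 11.
  x = λ² - 22 - 9 = 121 - 31 ≡ 28; y = λ·(22 - 28) - 23 ≡ 4. → (28, 4)

(28, 4)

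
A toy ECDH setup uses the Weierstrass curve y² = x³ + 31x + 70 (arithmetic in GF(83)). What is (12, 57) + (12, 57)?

tangent at (12, 57): λ = (3·12² + 31)/(2·57) ≡ 48/31. 31⁻¹ ≡ 75 (mod 83), so λ ≡ 48·75 ≡ 31.
  x = λ² - 12 - 12 = 961 - 24 ≡ 24; y = λ·(12 - 24) - 57 ≡ 69. → (24, 69)

(24, 69)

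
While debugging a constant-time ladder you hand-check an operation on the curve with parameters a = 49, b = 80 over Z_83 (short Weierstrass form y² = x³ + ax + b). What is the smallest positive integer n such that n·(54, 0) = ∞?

2P: (54, 0) + (54, 0): same x and y₁ ≡ -y₂, so the sum is ∞.
2P = ∞, so the order is 2.

2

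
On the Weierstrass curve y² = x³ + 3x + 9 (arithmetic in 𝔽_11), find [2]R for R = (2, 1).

tangent at (2, 1): λ = (3·2² + 3)/(2·1) ≡ 4/2. 2⁻¹ ≡ 6 (mod 11) since 2·6 = 12 ≡ 1, so λ ≡ 4·6 ≡ 2.
  x = λ² - 2 - 2 = 4 - 4 ≡ 0; y = λ·(2 - 0) - 1 ≡ 3. → (0, 3)

(0, 3)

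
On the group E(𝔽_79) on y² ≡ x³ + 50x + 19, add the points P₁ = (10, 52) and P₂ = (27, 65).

(10, 52) + (27, 65). λ = (65 - 52)/(27 - 10) ≡ 13/17 mod 79. 17⁻¹ ≡ 14 (mod 79), so λ ≡ 24.
  x = λ² - 10 - 27 = 576 - 37 ≡ 65; y = λ·(10 - 65) - 52 ≡ 50. → (65, 50)

(65, 50)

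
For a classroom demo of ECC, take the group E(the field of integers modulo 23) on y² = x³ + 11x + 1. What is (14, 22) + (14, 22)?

tangent at (14, 22): λ = (3·14² + 11)/(2·22) ≡ 1/21. 21⁻¹ ≡ 11 (mod 23), so λ ≡ 1·11 ≡ 11.
  x = λ² - 14 - 14 = 121 - 28 ≡ 1; y = λ·(14 - 1) - 22 ≡ 6. → (1, 6)

(1, 6)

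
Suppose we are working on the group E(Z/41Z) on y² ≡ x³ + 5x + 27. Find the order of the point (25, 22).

2P: tangent at (25, 22): λ = (3·25² + 5)/(2·22) ≡ 35/3. 3⁻¹ ≡ 14 (mod 41) since 3·14 = 42 ≡ 1, so λ ≡ 35·14 ≡ 39.
  x = λ² - 25 - 25 = 1521 - 50 ≡ 36; y = λ·(25 - 36) - 22 ≡ 0. → (36, 0)
3P: (36, 0) + (25, 22). λ = (22 - 0)/(25 - 36) ≡ 22/30 mod 41. 30⁻¹ ≡ 26 (mod 41) since 30·26 = 780 ≡ 1, so λ ≡ 39.
  x = λ² - 36 - 25 = 1521 - 61 ≡ 25; y = λ·(36 - 25) - 0 ≡ 19. → (25, 19)
4P: (25, 19) + (25, 22): same x and y₁ ≡ -y₂, so the sum is ∞.
4P = ∞, so the order is 4.

4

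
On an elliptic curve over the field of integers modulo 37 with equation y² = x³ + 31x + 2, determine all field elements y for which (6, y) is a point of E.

x³ + 31x + 2 = 404 ≡ 34 (mod 37).
Square roots of 34 mod 37: 16 and 21 (since 16² = 256 ≡ 34).

16, 21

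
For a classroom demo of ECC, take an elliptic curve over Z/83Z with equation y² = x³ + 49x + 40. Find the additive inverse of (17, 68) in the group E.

(17, 15)

-(17, 68) = (17, -68 mod 83) = (17, 15).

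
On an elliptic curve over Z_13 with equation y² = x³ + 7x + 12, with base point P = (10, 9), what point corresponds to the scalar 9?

Repeated addition: build up to 9P.
2P: tangent at (10, 9): λ = (3·10² + 7)/(2·9) ≡ 8/5. 5⁻¹ ≡ 8 (mod 13), so λ ≡ 8·8 ≡ 12.
  x = λ² - 10 - 10 = 144 - 20 ≡ 7; y = λ·(10 - 7) - 9 ≡ 1. → (7, 1)
3P: (7, 1) + (10, 9). λ = (9 - 1)/(10 - 7) ≡ 8/3 mod 13. 3⁻¹ ≡ 9 (mod 13), so λ ≡ 7.
  x = λ² - 7 - 10 = 49 - 17 ≡ 6; y = λ·(7 - 6) - 1 ≡ 6. → (6, 6)
4P: (6, 6) + (10, 9). λ = (9 - 6)/(10 - 6) ≡ 3/4 mod 13. 4⁻¹ ≡ 10 (mod 13) since 4·10 = 40 ≡ 1, so λ ≡ 4.
  x = λ² - 6 - 10 = 16 - 16 ≡ 0; y = λ·(6 - 0) - 6 ≡ 5. → (0, 5)
5P: (0, 5) + (10, 9). λ = (9 - 5)/(10 - 0) ≡ 4/10 mod 13. 10⁻¹ ≡ 4 (mod 13), so λ ≡ 3.
  x = λ² - 0 - 10 = 9 - 10 ≡ 12; y = λ·(0 - 12) - 5 ≡ 11. → (12, 11)
6P: (12, 11) + (10, 9). λ = (9 - 11)/(10 - 12) ≡ 11/11 mod 13. 11⁻¹ ≡ 6 (mod 13), so λ ≡ 1.
  x = λ² - 12 - 10 = 1 - 22 ≡ 5; y = λ·(12 - 5) - 11 ≡ 9. → (5, 9)
7P: (5, 9) + (10, 9). λ = (9 - 9)/(10 - 5) ≡ 0/5 mod 13. 5⁻¹ ≡ 8 (mod 13) since 5·8 = 40 ≡ 1, so λ ≡ 0.
  x = λ² - 5 - 10 = 0 - 15 ≡ 11; y = λ·(5 - 11) - 9 ≡ 4. → (11, 4)
8P: (11, 4) + (10, 9). λ = (9 - 4)/(10 - 11) ≡ 5/12 mod 13. 12⁻¹ ≡ 12 (mod 13) since 12·12 = 144 ≡ 1, so λ ≡ 8.
  x = λ² - 11 - 10 = 64 - 21 ≡ 4; y = λ·(11 - 4) - 4 ≡ 0. → (4, 0)
9P: (4, 0) + (10, 9). λ = (9 - 0)/(10 - 4) ≡ 9/6 mod 13. 6⁻¹ ≡ 11 (mod 13), so λ ≡ 8.
  x = λ² - 4 - 10 = 64 - 14 ≡ 11; y = λ·(4 - 11) - 0 ≡ 9. → (11, 9)

(11, 9)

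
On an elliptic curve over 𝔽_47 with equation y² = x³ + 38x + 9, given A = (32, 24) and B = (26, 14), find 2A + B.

(24, 9)

First 2A:
Repeated addition: build up to 2A.
2A: tangent at (32, 24): λ = (3·32² + 38)/(2·24) ≡ 8/1. 1⁻¹ ≡ 1 (mod 47) since 1·1 = 1 ≡ 1, so λ ≡ 8·1 ≡ 8.
  x = λ² - 32 - 32 = 64 - 64 ≡ 0; y = λ·(32 - 0) - 24 ≡ 44. → (0, 44)
2A = (0, 44).
Finally 2A + B:
(0, 44) + (26, 14). λ = (14 - 44)/(26 - 0) ≡ 17/26 mod 47. 26⁻¹ ≡ 38 (mod 47), so λ ≡ 35.
  x = λ² - 0 - 26 = 1225 - 26 ≡ 24; y = λ·(0 - 24) - 44 ≡ 9. → (24, 9)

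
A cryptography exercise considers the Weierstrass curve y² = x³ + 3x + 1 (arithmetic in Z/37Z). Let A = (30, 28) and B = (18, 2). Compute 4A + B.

First 4A:
Double-and-add on 4 = (100)₂. Start with A = (30, 28) for the leading 1-bit.
double: tangent at (30, 28): λ = (3·30² + 3)/(2·28) ≡ 2/19. 19⁻¹ ≡ 2 (mod 37), so λ ≡ 2·2 ≡ 4.
  x = λ² - 30 - 30 = 16 - 60 ≡ 30; y = λ·(30 - 30) - 28 ≡ 9. → (30, 9)
double: tangent at (30, 9): λ = (3·30² + 3)/(2·9) ≡ 2/18. 18⁻¹ ≡ 35 (mod 37) since 18·35 = 630 ≡ 1, so λ ≡ 2·35 ≡ 33.
  x = λ² - 30 - 30 = 1089 - 60 ≡ 30; y = λ·(30 - 30) - 9 ≡ 28. → (30, 28)
4A = (30, 28).
Finally 4A + B:
(30, 28) + (18, 2). λ = (2 - 28)/(18 - 30) ≡ 11/25 mod 37. 25⁻¹ ≡ 3 (mod 37), so λ ≡ 33.
  x = λ² - 30 - 18 = 1089 - 48 ≡ 5; y = λ·(30 - 5) - 28 ≡ 20. → (5, 20)

(5, 20)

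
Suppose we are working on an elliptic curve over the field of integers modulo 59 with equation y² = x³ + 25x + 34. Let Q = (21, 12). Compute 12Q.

(53, 9)

Repeated addition: build up to 12Q.
2Q: tangent at (21, 12): λ = (3·21² + 25)/(2·12) ≡ 50/24. 24⁻¹ ≡ 32 (mod 59), so λ ≡ 50·32 ≡ 7.
  x = λ² - 21 - 21 = 49 - 42 ≡ 7; y = λ·(21 - 7) - 12 ≡ 27. → (7, 27)
3Q: (7, 27) + (21, 12). λ = (12 - 27)/(21 - 7) ≡ 44/14 mod 59. 14⁻¹ ≡ 38 (mod 59), so λ ≡ 20.
  x = λ² - 7 - 21 = 400 - 28 ≡ 18; y = λ·(7 - 18) - 27 ≡ 48. → (18, 48)
4Q: (18, 48) + (21, 12). λ = (12 - 48)/(21 - 18) ≡ 23/3 mod 59. 3⁻¹ ≡ 20 (mod 59), so λ ≡ 47.
  x = λ² - 18 - 21 = 2209 - 39 ≡ 46; y = λ·(18 - 46) - 48 ≡ 52. → (46, 52)
5Q: (46, 52) + (21, 12). λ = (12 - 52)/(21 - 46) ≡ 19/34 mod 59. 34⁻¹ ≡ 33 (mod 59), so λ ≡ 37.
  x = λ² - 46 - 21 = 1369 - 67 ≡ 4; y = λ·(46 - 4) - 52 ≡ 27. → (4, 27)
6Q: (4, 27) + (21, 12). λ = (12 - 27)/(21 - 4) ≡ 44/17 mod 59. 17⁻¹ ≡ 7 (mod 59) since 17·7 = 119 ≡ 1, so λ ≡ 13.
  x = λ² - 4 - 21 = 169 - 25 ≡ 26; y = λ·(4 - 26) - 27 ≡ 41. → (26, 41)
7Q: (26, 41) + (21, 12). λ = (12 - 41)/(21 - 26) ≡ 30/54 mod 59. 54⁻¹ ≡ 47 (mod 59), so λ ≡ 53.
  x = λ² - 26 - 21 = 2809 - 47 ≡ 48; y = λ·(26 - 48) - 41 ≡ 32. → (48, 32)
8Q: (48, 32) + (21, 12). λ = (12 - 32)/(21 - 48) ≡ 39/32 mod 59. 32⁻¹ ≡ 24 (mod 59), so λ ≡ 51.
  x = λ² - 48 - 21 = 2601 - 69 ≡ 54; y = λ·(48 - 54) - 32 ≡ 16. → (54, 16)
9Q: (54, 16) + (21, 12). λ = (12 - 16)/(21 - 54) ≡ 55/26 mod 59. 26⁻¹ ≡ 25 (mod 59), so λ ≡ 18.
  x = λ² - 54 - 21 = 324 - 75 ≡ 13; y = λ·(54 - 13) - 16 ≡ 14. → (13, 14)
10Q: (13, 14) + (21, 12). λ = (12 - 14)/(21 - 13) ≡ 57/8 mod 59. 8⁻¹ ≡ 37 (mod 59), so λ ≡ 44.
  x = λ² - 13 - 21 = 1936 - 34 ≡ 14; y = λ·(13 - 14) - 14 ≡ 1. → (14, 1)
11Q: (14, 1) + (21, 12). λ = (12 - 1)/(21 - 14) ≡ 11/7 mod 59. 7⁻¹ ≡ 17 (mod 59) since 7·17 = 119 ≡ 1, so λ ≡ 10.
  x = λ² - 14 - 21 = 100 - 35 ≡ 6; y = λ·(14 - 6) - 1 ≡ 20. → (6, 20)
12Q: (6, 20) + (21, 12). λ = (12 - 20)/(21 - 6) ≡ 51/15 mod 59. 15⁻¹ ≡ 4 (mod 59) since 15·4 = 60 ≡ 1, so λ ≡ 27.
  x = λ² - 6 - 21 = 729 - 27 ≡ 53; y = λ·(6 - 53) - 20 ≡ 9. → (53, 9)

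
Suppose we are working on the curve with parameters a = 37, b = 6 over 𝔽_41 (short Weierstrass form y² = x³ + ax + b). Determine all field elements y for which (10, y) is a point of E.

x³ + 37x + 6 = 1376 ≡ 23 (mod 41).
Square roots of 23 mod 41: 8 and 33 (since 8² = 64 ≡ 23).

8, 33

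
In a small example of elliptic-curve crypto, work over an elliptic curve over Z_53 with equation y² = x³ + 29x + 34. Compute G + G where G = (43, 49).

(31, 14)

tangent at (43, 49): λ = (3·43² + 29)/(2·49) ≡ 11/45. 45⁻¹ ≡ 33 (mod 53) since 45·33 = 1485 ≡ 1, so λ ≡ 11·33 ≡ 45.
  x = λ² - 43 - 43 = 2025 - 86 ≡ 31; y = λ·(43 - 31) - 49 ≡ 14. → (31, 14)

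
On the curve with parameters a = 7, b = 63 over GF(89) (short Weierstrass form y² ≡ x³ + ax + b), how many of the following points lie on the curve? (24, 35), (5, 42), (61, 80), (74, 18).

(24, 35): 35² ≡ 68, rhs ≡ 82 → off.
(5, 42): 42² ≡ 73, rhs ≡ 45 → off.
(61, 80): 80² ≡ 81, rhs ≡ 76 → off.
(74, 18): 18² ≡ 57, rhs ≡ 54 → off.

0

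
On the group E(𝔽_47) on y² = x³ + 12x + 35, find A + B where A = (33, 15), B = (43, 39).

(20, 35)

(33, 15) + (43, 39). λ = (39 - 15)/(43 - 33) ≡ 24/10 mod 47. 10⁻¹ ≡ 33 (mod 47) since 10·33 = 330 ≡ 1, so λ ≡ 40.
  x = λ² - 33 - 43 = 1600 - 76 ≡ 20; y = λ·(33 - 20) - 15 ≡ 35. → (20, 35)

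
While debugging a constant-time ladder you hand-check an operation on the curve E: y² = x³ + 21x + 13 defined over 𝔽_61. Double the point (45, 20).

(7, 25)

tangent at (45, 20): λ = (3·45² + 21)/(2·20) ≡ 57/40. 40⁻¹ ≡ 29 (mod 61), so λ ≡ 57·29 ≡ 6.
  x = λ² - 45 - 45 = 36 - 90 ≡ 7; y = λ·(45 - 7) - 20 ≡ 25. → (7, 25)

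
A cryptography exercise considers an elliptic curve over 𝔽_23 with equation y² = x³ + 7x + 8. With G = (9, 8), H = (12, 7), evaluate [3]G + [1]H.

(19, 13)

First 3G:
Repeated addition: build up to 3G.
2G: tangent at (9, 8): λ = (3·9² + 7)/(2·8) ≡ 20/16. 16⁻¹ ≡ 13 (mod 23) since 16·13 = 208 ≡ 1, so λ ≡ 20·13 ≡ 7.
  x = λ² - 9 - 9 = 49 - 18 ≡ 8; y = λ·(9 - 8) - 8 ≡ 22. → (8, 22)
3G: (8, 22) + (9, 8). λ = (8 - 22)/(9 - 8) ≡ 9/1 mod 23. 1⁻¹ ≡ 1 (mod 23), so λ ≡ 9.
  x = λ² - 8 - 9 = 81 - 17 ≡ 18; y = λ·(8 - 18) - 22 ≡ 3. → (18, 3)
3G = (18, 3).
Finally 3G + H:
(18, 3) + (12, 7). λ = (7 - 3)/(12 - 18) ≡ 4/17 mod 23. 17⁻¹ ≡ 19 (mod 23) since 17·19 = 323 ≡ 1, so λ ≡ 7.
  x = λ² - 18 - 12 = 49 - 30 ≡ 19; y = λ·(18 - 19) - 3 ≡ 13. → (19, 13)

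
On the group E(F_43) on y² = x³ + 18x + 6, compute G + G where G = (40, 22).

(10, 38)

tangent at (40, 22): λ = (3·40² + 18)/(2·22) ≡ 2/1. 1⁻¹ ≡ 1 (mod 43), so λ ≡ 2·1 ≡ 2.
  x = λ² - 40 - 40 = 4 - 80 ≡ 10; y = λ·(40 - 10) - 22 ≡ 38. → (10, 38)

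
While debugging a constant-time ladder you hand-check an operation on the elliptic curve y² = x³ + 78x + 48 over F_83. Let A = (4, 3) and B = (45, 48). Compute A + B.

(4, 3) + (45, 48). λ = (48 - 3)/(45 - 4) ≡ 45/41 mod 83. 41⁻¹ ≡ 81 (mod 83), so λ ≡ 76.
  x = λ² - 4 - 45 = 5776 - 49 ≡ 0; y = λ·(4 - 0) - 3 ≡ 52. → (0, 52)

(0, 52)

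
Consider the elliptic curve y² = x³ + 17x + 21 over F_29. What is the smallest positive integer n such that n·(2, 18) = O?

7

2P: tangent at (2, 18): λ = (3·2² + 17)/(2·18) ≡ 0/7. 7⁻¹ ≡ 25 (mod 29), so λ ≡ 0·25 ≡ 0.
  x = λ² - 2 - 2 = 0 - 4 ≡ 25; y = λ·(2 - 25) - 18 ≡ 11. → (25, 11)
3P: (25, 11) + (2, 18). λ = (18 - 11)/(2 - 25) ≡ 7/6 mod 29. 6⁻¹ ≡ 5 (mod 29) since 6·5 = 30 ≡ 1, so λ ≡ 6.
  x = λ² - 25 - 2 = 36 - 27 ≡ 9; y = λ·(25 - 9) - 11 ≡ 27. → (9, 27)
4P: (9, 27) + (2, 18). λ = (18 - 27)/(2 - 9) ≡ 20/22 mod 29. 22⁻¹ ≡ 4 (mod 29), so λ ≡ 22.
  x = λ² - 9 - 2 = 484 - 11 ≡ 9; y = λ·(9 - 9) - 27 ≡ 2. → (9, 2)
5P: (9, 2) + (2, 18). λ = (18 - 2)/(2 - 9) ≡ 16/22 mod 29. 22⁻¹ ≡ 4 (mod 29) since 22·4 = 88 ≡ 1, so λ ≡ 6.
  x = λ² - 9 - 2 = 36 - 11 ≡ 25; y = λ·(9 - 25) - 2 ≡ 18. → (25, 18)
6P: (25, 18) + (2, 18). λ = (18 - 18)/(2 - 25) ≡ 0/6 mod 29. 6⁻¹ ≡ 5 (mod 29), so λ ≡ 0.
  x = λ² - 25 - 2 = 0 - 27 ≡ 2; y = λ·(25 - 2) - 18 ≡ 11. → (2, 11)
7P: (2, 11) + (2, 18): same x and y₁ ≡ -y₂, so the sum is O.
7P = O, so the order is 7.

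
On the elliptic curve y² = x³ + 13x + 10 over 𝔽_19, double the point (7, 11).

(10, 0)

tangent at (7, 11): λ = (3·7² + 13)/(2·11) ≡ 8/3. 3⁻¹ ≡ 13 (mod 19), so λ ≡ 8·13 ≡ 9.
  x = λ² - 7 - 7 = 81 - 14 ≡ 10; y = λ·(7 - 10) - 11 ≡ 0. → (10, 0)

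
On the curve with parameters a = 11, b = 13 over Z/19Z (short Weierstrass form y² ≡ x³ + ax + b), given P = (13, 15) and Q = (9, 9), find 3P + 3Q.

First 3P:
Repeated addition: build up to 3P.
2P: tangent at (13, 15): λ = (3·13² + 11)/(2·15) ≡ 5/11. 11⁻¹ ≡ 7 (mod 19), so λ ≡ 5·7 ≡ 16.
  x = λ² - 13 - 13 = 256 - 26 ≡ 2; y = λ·(13 - 2) - 15 ≡ 9. → (2, 9)
3P: (2, 9) + (13, 15). λ = (15 - 9)/(13 - 2) ≡ 6/11 mod 19. 11⁻¹ ≡ 7 (mod 19) since 11·7 = 77 ≡ 1, so λ ≡ 4.
  x = λ² - 2 - 13 = 16 - 15 ≡ 1; y = λ·(2 - 1) - 9 ≡ 14. → (1, 14)
3P = (1, 14).
Next 3Q:
Repeated addition: build up to 3Q.
2Q: tangent at (9, 9): λ = (3·9² + 11)/(2·9) ≡ 7/18. 18⁻¹ ≡ 18 (mod 19), so λ ≡ 7·18 ≡ 12.
  x = λ² - 9 - 9 = 144 - 18 ≡ 12; y = λ·(9 - 12) - 9 ≡ 12. → (12, 12)
3Q: (12, 12) + (9, 9). λ = (9 - 12)/(9 - 12) ≡ 16/16 mod 19. 16⁻¹ ≡ 6 (mod 19) since 16·6 = 96 ≡ 1, so λ ≡ 1.
  x = λ² - 12 - 9 = 1 - 21 ≡ 18; y = λ·(12 - 18) - 12 ≡ 1. → (18, 1)
3Q = (18, 1).
Finally 3P + 3Q:
(1, 14) + (18, 1). λ = (1 - 14)/(18 - 1) ≡ 6/17 mod 19. 17⁻¹ ≡ 9 (mod 19) since 17·9 = 153 ≡ 1, so λ ≡ 16.
  x = λ² - 1 - 18 = 256 - 19 ≡ 9; y = λ·(1 - 9) - 14 ≡ 10. → (9, 10)

(9, 10)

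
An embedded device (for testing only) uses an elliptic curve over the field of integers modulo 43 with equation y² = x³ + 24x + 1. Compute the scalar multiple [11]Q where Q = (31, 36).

(41, 17)

Double-and-add on 11 = (1011)₂. Start with Q = (31, 36) for the leading 1-bit.
double: tangent at (31, 36): λ = (3·31² + 24)/(2·36) ≡ 26/29. 29⁻¹ ≡ 3 (mod 43), so λ ≡ 26·3 ≡ 35.
  x = λ² - 31 - 31 = 1225 - 62 ≡ 2; y = λ·(31 - 2) - 36 ≡ 33. → (2, 33)
double: tangent at (2, 33): λ = (3·2² + 24)/(2·33) ≡ 36/23. 23⁻¹ ≡ 15 (mod 43) since 23·15 = 345 ≡ 1, so λ ≡ 36·15 ≡ 24.
  x = λ² - 2 - 2 = 576 - 4 ≡ 13; y = λ·(2 - 13) - 33 ≡ 4. → (13, 4)
add Q: (13, 4) + (31, 36). λ = (36 - 4)/(31 - 13) ≡ 32/18 mod 43. 18⁻¹ ≡ 12 (mod 43) since 18·12 = 216 ≡ 1, so λ ≡ 40.
  x = λ² - 13 - 31 = 1600 - 44 ≡ 8; y = λ·(13 - 8) - 4 ≡ 24. → (8, 24)
double: tangent at (8, 24): λ = (3·8² + 24)/(2·24) ≡ 1/5. 5⁻¹ ≡ 26 (mod 43) since 5·26 = 130 ≡ 1, so λ ≡ 1·26 ≡ 26.
  x = λ² - 8 - 8 = 676 - 16 ≡ 15; y = λ·(8 - 15) - 24 ≡ 9. → (15, 9)
add Q: (15, 9) + (31, 36). λ = (36 - 9)/(31 - 15) ≡ 27/16 mod 43. 16⁻¹ ≡ 35 (mod 43), so λ ≡ 42.
  x = λ² - 15 - 31 = 1764 - 46 ≡ 41; y = λ·(15 - 41) - 9 ≡ 17. → (41, 17)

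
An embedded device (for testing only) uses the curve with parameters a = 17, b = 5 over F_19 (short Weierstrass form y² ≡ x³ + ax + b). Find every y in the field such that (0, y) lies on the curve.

9, 10

x³ + 17x + 5 = 5 ≡ 5 (mod 19).
Square roots of 5 mod 19: 9 and 10 (since 9² = 81 ≡ 5).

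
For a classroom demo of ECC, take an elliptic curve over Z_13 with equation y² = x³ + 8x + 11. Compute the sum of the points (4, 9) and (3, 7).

(10, 5)

(4, 9) + (3, 7). λ = (7 - 9)/(3 - 4) ≡ 11/12 mod 13. 12⁻¹ ≡ 12 (mod 13) since 12·12 = 144 ≡ 1, so λ ≡ 2.
  x = λ² - 4 - 3 = 4 - 7 ≡ 10; y = λ·(4 - 10) - 9 ≡ 5. → (10, 5)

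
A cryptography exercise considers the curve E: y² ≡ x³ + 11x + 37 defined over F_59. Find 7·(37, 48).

(18, 7)

Write G = (37, 48).
Double-and-add on 7 = (111)₂. Start with G = (37, 48) for the leading 1-bit.
double: tangent at (37, 48): λ = (3·37² + 11)/(2·48) ≡ 47/37. 37⁻¹ ≡ 8 (mod 59), so λ ≡ 47·8 ≡ 22.
  x = λ² - 37 - 37 = 484 - 74 ≡ 56; y = λ·(37 - 56) - 48 ≡ 6. → (56, 6)
add G: (56, 6) + (37, 48). λ = (48 - 6)/(37 - 56) ≡ 42/40 mod 59. 40⁻¹ ≡ 31 (mod 59) since 40·31 = 1240 ≡ 1, so λ ≡ 4.
  x = λ² - 56 - 37 = 16 - 93 ≡ 41; y = λ·(56 - 41) - 6 ≡ 54. → (41, 54)
double: tangent at (41, 54): λ = (3·41² + 11)/(2·54) ≡ 39/49. 49⁻¹ ≡ 53 (mod 59) since 49·53 = 2597 ≡ 1, so λ ≡ 39·53 ≡ 2.
  x = λ² - 41 - 41 = 4 - 82 ≡ 40; y = λ·(41 - 40) - 54 ≡ 7. → (40, 7)
add G: (40, 7) + (37, 48). λ = (48 - 7)/(37 - 40) ≡ 41/56 mod 59. 56⁻¹ ≡ 39 (mod 59) since 56·39 = 2184 ≡ 1, so λ ≡ 6.
  x = λ² - 40 - 37 = 36 - 77 ≡ 18; y = λ·(40 - 18) - 7 ≡ 7. → (18, 7)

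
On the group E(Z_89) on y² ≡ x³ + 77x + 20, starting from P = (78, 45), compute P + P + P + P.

(66, 77)

Double-and-add on 4 = (100)₂. Start with P = (78, 45) for the leading 1-bit.
double: tangent at (78, 45): λ = (3·78² + 77)/(2·45) ≡ 84/1. 1⁻¹ ≡ 1 (mod 89), so λ ≡ 84·1 ≡ 84.
  x = λ² - 78 - 78 = 7056 - 156 ≡ 47; y = λ·(78 - 47) - 45 ≡ 67. → (47, 67)
double: tangent at (47, 67): λ = (3·47² + 77)/(2·67) ≡ 29/45. 45⁻¹ ≡ 2 (mod 89), so λ ≡ 29·2 ≡ 58.
  x = λ² - 47 - 47 = 3364 - 94 ≡ 66; y = λ·(47 - 66) - 67 ≡ 77. → (66, 77)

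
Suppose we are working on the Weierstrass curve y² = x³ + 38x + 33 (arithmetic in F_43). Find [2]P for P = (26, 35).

tangent at (26, 35): λ = (3·26² + 38)/(2·35) ≡ 2/27. 27⁻¹ ≡ 8 (mod 43), so λ ≡ 2·8 ≡ 16.
  x = λ² - 26 - 26 = 256 - 52 ≡ 32; y = λ·(26 - 32) - 35 ≡ 41. → (32, 41)

(32, 41)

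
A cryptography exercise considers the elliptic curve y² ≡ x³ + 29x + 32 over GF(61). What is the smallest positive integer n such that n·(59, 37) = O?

4

2P: tangent at (59, 37): λ = (3·59² + 29)/(2·37) ≡ 41/13. 13⁻¹ ≡ 47 (mod 61) since 13·47 = 611 ≡ 1, so λ ≡ 41·47 ≡ 36.
  x = λ² - 59 - 59 = 1296 - 118 ≡ 19; y = λ·(59 - 19) - 37 ≡ 0. → (19, 0)
3P: (19, 0) + (59, 37). λ = (37 - 0)/(59 - 19) ≡ 37/40 mod 61. 40⁻¹ ≡ 29 (mod 61), so λ ≡ 36.
  x = λ² - 19 - 59 = 1296 - 78 ≡ 59; y = λ·(19 - 59) - 0 ≡ 24. → (59, 24)
4P: (59, 24) + (59, 37): same x and y₁ ≡ -y₂, so the sum is O.
4P = O, so the order is 4.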